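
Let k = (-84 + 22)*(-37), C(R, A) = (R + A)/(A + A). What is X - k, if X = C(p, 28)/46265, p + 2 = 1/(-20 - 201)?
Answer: -262697702483/114515128 ≈ -2294.0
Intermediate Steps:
p = -443/221 (p = -2 + 1/(-20 - 201) = -2 + 1/(-221) = -2 - 1/221 = -443/221 ≈ -2.0045)
C(R, A) = (A + R)/(2*A) (C(R, A) = (A + R)/((2*A)) = (A + R)*(1/(2*A)) = (A + R)/(2*A))
k = 2294 (k = -62*(-37) = 2294)
X = 1149/114515128 (X = ((½)*(28 - 443/221)/28)/46265 = ((½)*(1/28)*(5745/221))*(1/46265) = (5745/12376)*(1/46265) = 1149/114515128 ≈ 1.0034e-5)
X - k = 1149/114515128 - 1*2294 = 1149/114515128 - 2294 = -262697702483/114515128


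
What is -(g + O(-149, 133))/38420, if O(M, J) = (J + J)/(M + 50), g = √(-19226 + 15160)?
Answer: 133/1901790 - I*√4066/38420 ≈ 6.9934e-5 - 0.0016597*I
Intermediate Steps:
g = I*√4066 (g = √(-4066) = I*√4066 ≈ 63.765*I)
O(M, J) = 2*J/(50 + M) (O(M, J) = (2*J)/(50 + M) = 2*J/(50 + M))
-(g + O(-149, 133))/38420 = -(I*√4066 + 2*133/(50 - 149))/38420 = -(I*√4066 + 2*133/(-99))/38420 = -(I*√4066 + 2*133*(-1/99))/38420 = -(I*√4066 - 266/99)/38420 = -(-266/99 + I*√4066)/38420 = -(-133/1901790 + I*√4066/38420) = 133/1901790 - I*√4066/38420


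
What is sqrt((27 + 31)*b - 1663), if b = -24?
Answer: I*sqrt(3055) ≈ 55.272*I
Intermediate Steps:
sqrt((27 + 31)*b - 1663) = sqrt((27 + 31)*(-24) - 1663) = sqrt(58*(-24) - 1663) = sqrt(-1392 - 1663) = sqrt(-3055) = I*sqrt(3055)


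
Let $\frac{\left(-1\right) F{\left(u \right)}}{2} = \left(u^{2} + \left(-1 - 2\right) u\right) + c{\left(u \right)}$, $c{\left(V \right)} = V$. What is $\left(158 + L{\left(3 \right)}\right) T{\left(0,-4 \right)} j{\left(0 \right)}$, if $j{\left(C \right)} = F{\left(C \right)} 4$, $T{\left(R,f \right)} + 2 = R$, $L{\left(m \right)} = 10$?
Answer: $0$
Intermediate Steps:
$T{\left(R,f \right)} = -2 + R$
$F{\left(u \right)} = - 2 u^{2} + 4 u$ ($F{\left(u \right)} = - 2 \left(\left(u^{2} + \left(-1 - 2\right) u\right) + u\right) = - 2 \left(\left(u^{2} - 3 u\right) + u\right) = - 2 \left(u^{2} - 2 u\right) = - 2 u^{2} + 4 u$)
$j{\left(C \right)} = 8 C \left(2 - C\right)$ ($j{\left(C \right)} = 2 C \left(2 - C\right) 4 = 8 C \left(2 - C\right)$)
$\left(158 + L{\left(3 \right)}\right) T{\left(0,-4 \right)} j{\left(0 \right)} = \left(158 + 10\right) \left(-2 + 0\right) 8 \cdot 0 \left(2 - 0\right) = 168 \left(- 2 \cdot 8 \cdot 0 \left(2 + 0\right)\right) = 168 \left(- 2 \cdot 8 \cdot 0 \cdot 2\right) = 168 \left(\left(-2\right) 0\right) = 168 \cdot 0 = 0$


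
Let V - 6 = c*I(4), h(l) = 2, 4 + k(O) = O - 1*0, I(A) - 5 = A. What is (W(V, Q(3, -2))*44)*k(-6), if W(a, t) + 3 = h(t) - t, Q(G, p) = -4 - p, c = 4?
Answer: -440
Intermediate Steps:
I(A) = 5 + A
k(O) = -4 + O (k(O) = -4 + (O - 1*0) = -4 + (O + 0) = -4 + O)
V = 42 (V = 6 + 4*(5 + 4) = 6 + 4*9 = 6 + 36 = 42)
W(a, t) = -1 - t (W(a, t) = -3 + (2 - t) = -1 - t)
(W(V, Q(3, -2))*44)*k(-6) = ((-1 - (-4 - 1*(-2)))*44)*(-4 - 6) = ((-1 - (-4 + 2))*44)*(-10) = ((-1 - 1*(-2))*44)*(-10) = ((-1 + 2)*44)*(-10) = (1*44)*(-10) = 44*(-10) = -440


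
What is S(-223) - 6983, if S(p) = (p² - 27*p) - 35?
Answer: 48732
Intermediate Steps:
S(p) = -35 + p² - 27*p
S(-223) - 6983 = (-35 + (-223)² - 27*(-223)) - 6983 = (-35 + 49729 + 6021) - 6983 = 55715 - 6983 = 48732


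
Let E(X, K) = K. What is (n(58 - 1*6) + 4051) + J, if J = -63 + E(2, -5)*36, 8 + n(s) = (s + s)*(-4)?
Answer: 3384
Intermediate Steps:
n(s) = -8 - 8*s (n(s) = -8 + (s + s)*(-4) = -8 + (2*s)*(-4) = -8 - 8*s)
J = -243 (J = -63 - 5*36 = -63 - 180 = -243)
(n(58 - 1*6) + 4051) + J = ((-8 - 8*(58 - 1*6)) + 4051) - 243 = ((-8 - 8*(58 - 6)) + 4051) - 243 = ((-8 - 8*52) + 4051) - 243 = ((-8 - 416) + 4051) - 243 = (-424 + 4051) - 243 = 3627 - 243 = 3384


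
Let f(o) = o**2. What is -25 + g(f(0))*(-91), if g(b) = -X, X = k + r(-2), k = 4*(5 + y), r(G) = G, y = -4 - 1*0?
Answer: 157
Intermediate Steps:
y = -4 (y = -4 + 0 = -4)
k = 4 (k = 4*(5 - 4) = 4*1 = 4)
X = 2 (X = 4 - 2 = 2)
g(b) = -2 (g(b) = -1*2 = -2)
-25 + g(f(0))*(-91) = -25 - 2*(-91) = -25 + 182 = 157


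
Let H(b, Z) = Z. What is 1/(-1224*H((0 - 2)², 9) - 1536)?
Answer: -1/12552 ≈ -7.9669e-5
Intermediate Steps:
1/(-1224*H((0 - 2)², 9) - 1536) = 1/(-1224*9 - 1536) = 1/(-11016 - 1536) = 1/(-12552) = -1/12552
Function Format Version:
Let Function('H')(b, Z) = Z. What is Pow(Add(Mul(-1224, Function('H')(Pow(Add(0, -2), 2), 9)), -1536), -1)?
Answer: Rational(-1, 12552) ≈ -7.9669e-5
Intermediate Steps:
Pow(Add(Mul(-1224, Function('H')(Pow(Add(0, -2), 2), 9)), -1536), -1) = Pow(Add(Mul(-1224, 9), -1536), -1) = Pow(Add(-11016, -1536), -1) = Pow(-12552, -1) = Rational(-1, 12552)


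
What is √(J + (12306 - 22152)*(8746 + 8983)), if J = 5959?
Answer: 5*I*√6982151 ≈ 13212.0*I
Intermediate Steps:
√(J + (12306 - 22152)*(8746 + 8983)) = √(5959 + (12306 - 22152)*(8746 + 8983)) = √(5959 - 9846*17729) = √(5959 - 174559734) = √(-174553775) = 5*I*√6982151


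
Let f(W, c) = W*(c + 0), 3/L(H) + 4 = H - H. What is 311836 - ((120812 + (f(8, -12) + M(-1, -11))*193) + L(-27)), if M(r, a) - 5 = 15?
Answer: 822771/4 ≈ 2.0569e+5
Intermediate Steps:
L(H) = -¾ (L(H) = 3/(-4 + (H - H)) = 3/(-4 + 0) = 3/(-4) = 3*(-¼) = -¾)
M(r, a) = 20 (M(r, a) = 5 + 15 = 20)
f(W, c) = W*c
311836 - ((120812 + (f(8, -12) + M(-1, -11))*193) + L(-27)) = 311836 - ((120812 + (8*(-12) + 20)*193) - ¾) = 311836 - ((120812 + (-96 + 20)*193) - ¾) = 311836 - ((120812 - 76*193) - ¾) = 311836 - ((120812 - 14668) - ¾) = 311836 - (106144 - ¾) = 311836 - 1*424573/4 = 311836 - 424573/4 = 822771/4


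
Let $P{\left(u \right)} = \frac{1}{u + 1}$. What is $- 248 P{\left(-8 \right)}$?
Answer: $\frac{248}{7} \approx 35.429$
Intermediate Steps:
$P{\left(u \right)} = \frac{1}{1 + u}$
$- 248 P{\left(-8 \right)} = - \frac{248}{1 - 8} = - \frac{248}{-7} = \left(-248\right) \left(- \frac{1}{7}\right) = \frac{248}{7}$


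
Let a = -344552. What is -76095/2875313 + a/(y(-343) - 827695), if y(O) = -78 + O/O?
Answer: 231926383609/595025898159 ≈ 0.38978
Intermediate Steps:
y(O) = -77 (y(O) = -78 + 1 = -77)
-76095/2875313 + a/(y(-343) - 827695) = -76095/2875313 - 344552/(-77 - 827695) = -76095*1/2875313 - 344552/(-827772) = -76095/2875313 - 344552*(-1/827772) = -76095/2875313 + 86138/206943 = 231926383609/595025898159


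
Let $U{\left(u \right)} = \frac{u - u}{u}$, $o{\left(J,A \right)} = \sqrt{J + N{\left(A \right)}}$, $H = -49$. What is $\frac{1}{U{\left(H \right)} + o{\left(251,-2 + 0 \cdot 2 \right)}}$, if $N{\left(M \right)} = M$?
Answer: $\frac{\sqrt{249}}{249} \approx 0.063372$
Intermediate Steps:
$o{\left(J,A \right)} = \sqrt{A + J}$ ($o{\left(J,A \right)} = \sqrt{J + A} = \sqrt{A + J}$)
$U{\left(u \right)} = 0$ ($U{\left(u \right)} = \frac{0}{u} = 0$)
$\frac{1}{U{\left(H \right)} + o{\left(251,-2 + 0 \cdot 2 \right)}} = \frac{1}{0 + \sqrt{\left(-2 + 0 \cdot 2\right) + 251}} = \frac{1}{0 + \sqrt{\left(-2 + 0\right) + 251}} = \frac{1}{0 + \sqrt{-2 + 251}} = \frac{1}{0 + \sqrt{249}} = \frac{1}{\sqrt{249}} = \frac{\sqrt{249}}{249}$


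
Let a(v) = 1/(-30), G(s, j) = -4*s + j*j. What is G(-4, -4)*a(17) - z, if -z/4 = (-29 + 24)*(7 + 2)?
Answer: -2716/15 ≈ -181.07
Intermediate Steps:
G(s, j) = j**2 - 4*s (G(s, j) = -4*s + j**2 = j**2 - 4*s)
a(v) = -1/30
z = 180 (z = -4*(-29 + 24)*(7 + 2) = -(-20)*9 = -4*(-45) = 180)
G(-4, -4)*a(17) - z = ((-4)**2 - 4*(-4))*(-1/30) - 1*180 = (16 + 16)*(-1/30) - 180 = 32*(-1/30) - 180 = -16/15 - 180 = -2716/15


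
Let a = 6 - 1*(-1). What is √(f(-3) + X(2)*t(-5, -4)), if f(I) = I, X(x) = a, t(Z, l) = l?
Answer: I*√31 ≈ 5.5678*I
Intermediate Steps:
a = 7 (a = 6 + 1 = 7)
X(x) = 7
√(f(-3) + X(2)*t(-5, -4)) = √(-3 + 7*(-4)) = √(-3 - 28) = √(-31) = I*√31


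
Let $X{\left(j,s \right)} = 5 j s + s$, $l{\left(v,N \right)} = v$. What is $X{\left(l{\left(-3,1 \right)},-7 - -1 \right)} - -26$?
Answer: $110$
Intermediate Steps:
$X{\left(j,s \right)} = s + 5 j s$ ($X{\left(j,s \right)} = 5 j s + s = s + 5 j s$)
$X{\left(l{\left(-3,1 \right)},-7 - -1 \right)} - -26 = \left(-7 - -1\right) \left(1 + 5 \left(-3\right)\right) - -26 = \left(-7 + 1\right) \left(1 - 15\right) + 26 = \left(-6\right) \left(-14\right) + 26 = 84 + 26 = 110$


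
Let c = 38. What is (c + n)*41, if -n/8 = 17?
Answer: -4018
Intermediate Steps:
n = -136 (n = -8*17 = -136)
(c + n)*41 = (38 - 136)*41 = -98*41 = -4018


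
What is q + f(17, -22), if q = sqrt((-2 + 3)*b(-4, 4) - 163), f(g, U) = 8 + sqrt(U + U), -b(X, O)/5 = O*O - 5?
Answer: 8 + I*sqrt(218) + 2*I*sqrt(11) ≈ 8.0 + 21.398*I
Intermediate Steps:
b(X, O) = 25 - 5*O**2 (b(X, O) = -5*(O*O - 5) = -5*(O**2 - 5) = -5*(-5 + O**2) = 25 - 5*O**2)
f(g, U) = 8 + sqrt(2)*sqrt(U) (f(g, U) = 8 + sqrt(2*U) = 8 + sqrt(2)*sqrt(U))
q = I*sqrt(218) (q = sqrt((-2 + 3)*(25 - 5*4**2) - 163) = sqrt(1*(25 - 5*16) - 163) = sqrt(1*(25 - 80) - 163) = sqrt(1*(-55) - 163) = sqrt(-55 - 163) = sqrt(-218) = I*sqrt(218) ≈ 14.765*I)
q + f(17, -22) = I*sqrt(218) + (8 + sqrt(2)*sqrt(-22)) = I*sqrt(218) + (8 + sqrt(2)*(I*sqrt(22))) = I*sqrt(218) + (8 + 2*I*sqrt(11)) = 8 + I*sqrt(218) + 2*I*sqrt(11)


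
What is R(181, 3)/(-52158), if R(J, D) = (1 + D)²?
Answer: -8/26079 ≈ -0.00030676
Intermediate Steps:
R(181, 3)/(-52158) = (1 + 3)²/(-52158) = 4²*(-1/52158) = 16*(-1/52158) = -8/26079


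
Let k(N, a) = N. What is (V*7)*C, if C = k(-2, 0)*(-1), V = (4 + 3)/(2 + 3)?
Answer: 98/5 ≈ 19.600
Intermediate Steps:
V = 7/5 ≈ 1.4000
C = 2 (C = -2*(-1) = 2)
(V*7)*C = ((7/5)*7)*2 = (49/5)*2 = 98/5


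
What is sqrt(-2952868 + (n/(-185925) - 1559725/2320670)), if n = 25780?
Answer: I*sqrt(3043467363447944694090390)/1015224870 ≈ 1718.4*I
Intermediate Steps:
sqrt(-2952868 + (n/(-185925) - 1559725/2320670)) = sqrt(-2952868 + (25780/(-185925) - 1559725/2320670)) = sqrt(-2952868 + (25780*(-1/185925) - 1559725*1/2320670)) = sqrt(-2952868 + (-5156/37185 - 311945/464134)) = sqrt(-2952868 - 13992749729/17258822790) = sqrt(-50963039527011449/17258822790) = I*sqrt(3043467363447944694090390)/1015224870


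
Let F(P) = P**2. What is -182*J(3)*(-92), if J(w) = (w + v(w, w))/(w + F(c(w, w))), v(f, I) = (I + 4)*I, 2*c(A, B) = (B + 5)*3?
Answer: 19136/7 ≈ 2733.7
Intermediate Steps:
c(A, B) = 15/2 + 3*B/2 (c(A, B) = ((B + 5)*3)/2 = ((5 + B)*3)/2 = (15 + 3*B)/2 = 15/2 + 3*B/2)
v(f, I) = I*(4 + I) (v(f, I) = (4 + I)*I = I*(4 + I))
J(w) = (w + w*(4 + w))/(w + (15/2 + 3*w/2)**2)
-182*J(3)*(-92) = -728*3*(5 + 3)/(4*3 + 9*(5 + 3)**2)*(-92) = -728*3*8/(12 + 9*8**2)*(-92) = -728*3*8/(12 + 9*64)*(-92) = -728*3*8/(12 + 576)*(-92) = -728*3*8/588*(-92) = -182*8/49*(-92) = -208/7*(-92) = 19136/7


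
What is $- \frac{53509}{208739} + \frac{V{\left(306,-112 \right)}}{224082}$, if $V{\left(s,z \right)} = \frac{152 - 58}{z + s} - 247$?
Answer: $- \frac{584030264777}{2268570651003} \approx -0.25744$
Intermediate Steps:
$V{\left(s,z \right)} = -247 + \frac{94}{s + z}$ ($V{\left(s,z \right)} = \frac{94}{s + z} - 247 = -247 + \frac{94}{s + z}$)
$- \frac{53509}{208739} + \frac{V{\left(306,-112 \right)}}{224082} = - \frac{53509}{208739} + \frac{\frac{1}{306 - 112} \left(94 - 75582 - -27664\right)}{224082} = \left(-53509\right) \frac{1}{208739} + \frac{94 - 75582 + 27664}{194} \cdot \frac{1}{224082} = - \frac{53509}{208739} + \frac{1}{194} \left(-47824\right) \frac{1}{224082} = - \frac{53509}{208739} - \frac{11956}{10867977} = - \frac{584030264777}{2268570651003}$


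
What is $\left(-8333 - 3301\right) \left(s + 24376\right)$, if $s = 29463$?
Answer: $-626362926$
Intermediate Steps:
$\left(-8333 - 3301\right) \left(s + 24376\right) = \left(-8333 - 3301\right) \left(29463 + 24376\right) = \left(-11634\right) 53839 = -626362926$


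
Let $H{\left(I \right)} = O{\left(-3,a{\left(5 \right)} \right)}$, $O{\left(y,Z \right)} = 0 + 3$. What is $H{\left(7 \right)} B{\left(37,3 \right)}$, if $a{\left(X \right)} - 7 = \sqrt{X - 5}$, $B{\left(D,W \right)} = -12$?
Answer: $-36$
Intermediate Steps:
$a{\left(X \right)} = 7 + \sqrt{-5 + X}$ ($a{\left(X \right)} = 7 + \sqrt{X - 5} = 7 + \sqrt{-5 + X}$)
$O{\left(y,Z \right)} = 3$
$H{\left(I \right)} = 3$
$H{\left(7 \right)} B{\left(37,3 \right)} = 3 \left(-12\right) = -36$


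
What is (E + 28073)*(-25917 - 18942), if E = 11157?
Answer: -1759818570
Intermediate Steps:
(E + 28073)*(-25917 - 18942) = (11157 + 28073)*(-25917 - 18942) = 39230*(-44859) = -1759818570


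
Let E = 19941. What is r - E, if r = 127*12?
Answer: -18417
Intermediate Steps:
r = 1524
r - E = 1524 - 1*19941 = 1524 - 19941 = -18417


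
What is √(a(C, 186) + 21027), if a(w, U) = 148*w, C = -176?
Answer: I*√5021 ≈ 70.859*I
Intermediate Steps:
√(a(C, 186) + 21027) = √(148*(-176) + 21027) = √(-26048 + 21027) = √(-5021) = I*√5021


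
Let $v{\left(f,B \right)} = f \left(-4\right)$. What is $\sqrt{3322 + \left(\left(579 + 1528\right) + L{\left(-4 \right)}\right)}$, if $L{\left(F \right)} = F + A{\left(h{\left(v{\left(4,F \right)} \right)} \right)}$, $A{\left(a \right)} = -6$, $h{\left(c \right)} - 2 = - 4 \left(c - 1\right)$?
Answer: $\sqrt{5419} \approx 73.614$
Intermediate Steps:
$v{\left(f,B \right)} = - 4 f$
$h{\left(c \right)} = 6 - 4 c$ ($h{\left(c \right)} = 2 - 4 \left(c - 1\right) = 2 - 4 \left(-1 + c\right) = 2 - \left(-4 + 4 c\right) = 6 - 4 c$)
$L{\left(F \right)} = -6 + F$ ($L{\left(F \right)} = F - 6 = -6 + F$)
$\sqrt{3322 + \left(\left(579 + 1528\right) + L{\left(-4 \right)}\right)} = \sqrt{3322 + \left(\left(579 + 1528\right) - 10\right)} = \sqrt{3322 + \left(2107 - 10\right)} = \sqrt{3322 + 2097} = \sqrt{5419}$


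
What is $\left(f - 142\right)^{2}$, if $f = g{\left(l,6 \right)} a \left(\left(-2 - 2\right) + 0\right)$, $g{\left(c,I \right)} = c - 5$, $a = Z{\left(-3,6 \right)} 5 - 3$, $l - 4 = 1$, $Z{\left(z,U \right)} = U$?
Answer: $20164$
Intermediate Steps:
$l = 5$ ($l = 4 + 1 = 5$)
$a = 27$ ($a = 6 \cdot 5 - 3 = 30 - 3 = 27$)
$g{\left(c,I \right)} = -5 + c$
$f = 0$ ($f = \left(-5 + 5\right) 27 \left(\left(-2 - 2\right) + 0\right) = 0 \cdot 27 \left(\left(-2 - 2\right) + 0\right) = 0 \cdot 27 \left(-4 + 0\right) = 0 \cdot 27 \left(-4\right) = 0 \left(-108\right) = 0$)
$\left(f - 142\right)^{2} = \left(0 - 142\right)^{2} = \left(-142\right)^{2} = 20164$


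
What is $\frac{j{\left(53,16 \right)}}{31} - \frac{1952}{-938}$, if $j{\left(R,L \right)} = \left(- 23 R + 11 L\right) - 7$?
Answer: $- \frac{462194}{14539} \approx -31.79$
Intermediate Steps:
$j{\left(R,L \right)} = -7 - 23 R + 11 L$
$\frac{j{\left(53,16 \right)}}{31} - \frac{1952}{-938} = \frac{-7 - 1219 + 11 \cdot 16}{31} - \frac{1952}{-938} = \left(-7 - 1219 + 176\right) \frac{1}{31} - - \frac{976}{469} = \left(-1050\right) \frac{1}{31} + \frac{976}{469} = - \frac{1050}{31} + \frac{976}{469} = - \frac{462194}{14539}$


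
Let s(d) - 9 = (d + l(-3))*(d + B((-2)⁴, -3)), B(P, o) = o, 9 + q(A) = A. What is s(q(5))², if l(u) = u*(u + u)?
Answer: 7921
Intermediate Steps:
q(A) = -9 + A
l(u) = 2*u² (l(u) = u*(2*u) = 2*u²)
s(d) = 9 + (-3 + d)*(18 + d) (s(d) = 9 + (d + 2*(-3)²)*(d - 3) = 9 + (d + 2*9)*(-3 + d) = 9 + (d + 18)*(-3 + d) = 9 + (18 + d)*(-3 + d) = 9 + (-3 + d)*(18 + d))
s(q(5))² = (-45 + (-9 + 5)² + 15*(-9 + 5))² = (-45 + (-4)² + 15*(-4))² = (-45 + 16 - 60)² = (-89)² = 7921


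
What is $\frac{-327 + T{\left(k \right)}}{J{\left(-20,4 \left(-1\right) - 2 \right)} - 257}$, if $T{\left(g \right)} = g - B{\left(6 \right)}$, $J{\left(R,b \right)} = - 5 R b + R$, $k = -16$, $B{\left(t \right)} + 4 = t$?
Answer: $\frac{345}{877} \approx 0.39339$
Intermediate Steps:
$B{\left(t \right)} = -4 + t$
$J{\left(R,b \right)} = R - 5 R b$ ($J{\left(R,b \right)} = - 5 R b + R = R - 5 R b$)
$T{\left(g \right)} = -2 + g$ ($T{\left(g \right)} = g - \left(-4 + 6\right) = g - 2 = -2 + g$)
$\frac{-327 + T{\left(k \right)}}{J{\left(-20,4 \left(-1\right) - 2 \right)} - 257} = \frac{-327 - 18}{- 20 \left(1 - 5 \left(4 \left(-1\right) - 2\right)\right) - 257} = \frac{-327 - 18}{- 20 \left(1 - 5 \left(-4 - 2\right)\right) - 257} = - \frac{345}{- 20 \left(1 - -30\right) - 257} = - \frac{345}{- 20 \left(1 + 30\right) - 257} = - \frac{345}{\left(-20\right) 31 - 257} = - \frac{345}{-620 - 257} = - \frac{345}{-877} = \left(-345\right) \left(- \frac{1}{877}\right) = \frac{345}{877}$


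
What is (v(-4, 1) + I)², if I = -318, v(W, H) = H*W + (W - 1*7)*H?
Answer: 110889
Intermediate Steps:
v(W, H) = H*W + H*(-7 + W) (v(W, H) = H*W + (W - 7)*H = H*W + (-7 + W)*H = H*W + H*(-7 + W))
(v(-4, 1) + I)² = (1*(-7 + 2*(-4)) - 318)² = (1*(-7 - 8) - 318)² = (1*(-15) - 318)² = (-15 - 318)² = (-333)² = 110889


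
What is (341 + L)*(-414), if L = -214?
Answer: -52578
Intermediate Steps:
(341 + L)*(-414) = (341 - 214)*(-414) = 127*(-414) = -52578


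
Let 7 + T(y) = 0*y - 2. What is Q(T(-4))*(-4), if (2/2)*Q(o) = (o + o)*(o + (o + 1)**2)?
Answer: 3960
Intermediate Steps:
T(y) = -9 (T(y) = -7 + (0*y - 2) = -7 + (0 - 2) = -7 - 2 = -9)
Q(o) = 2*o*(o + (1 + o)**2) (Q(o) = (o + o)*(o + (o + 1)**2) = (2*o)*(o + (1 + o)**2) = 2*o*(o + (1 + o)**2))
Q(T(-4))*(-4) = (2*(-9)*(-9 + (1 - 9)**2))*(-4) = (2*(-9)*(-9 + (-8)**2))*(-4) = (2*(-9)*(-9 + 64))*(-4) = (2*(-9)*55)*(-4) = -990*(-4) = 3960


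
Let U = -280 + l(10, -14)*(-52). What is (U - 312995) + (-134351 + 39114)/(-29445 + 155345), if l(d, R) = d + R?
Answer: -39415230537/125900 ≈ -3.1307e+5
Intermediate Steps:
l(d, R) = R + d
U = -72 (U = -280 + (-14 + 10)*(-52) = -280 - 4*(-52) = -280 + 208 = -72)
(U - 312995) + (-134351 + 39114)/(-29445 + 155345) = (-72 - 312995) + (-134351 + 39114)/(-29445 + 155345) = -313067 - 95237/125900 = -39415230537/125900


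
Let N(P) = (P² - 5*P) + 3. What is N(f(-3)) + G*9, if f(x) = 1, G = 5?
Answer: 44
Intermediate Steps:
N(P) = 3 + P² - 5*P
N(f(-3)) + G*9 = (3 + 1² - 5*1) + 5*9 = (3 + 1 - 5) + 45 = -1 + 45 = 44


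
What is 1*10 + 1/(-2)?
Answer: 19/2 ≈ 9.5000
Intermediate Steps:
1*10 + 1/(-2) = 10 - ½ = 19/2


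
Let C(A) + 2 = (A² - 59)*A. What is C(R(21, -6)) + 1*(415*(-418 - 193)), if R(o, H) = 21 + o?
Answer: -181957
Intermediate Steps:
C(A) = -2 + A*(-59 + A²) (C(A) = -2 + (A² - 59)*A = -2 + (-59 + A²)*A = -2 + A*(-59 + A²))
C(R(21, -6)) + 1*(415*(-418 - 193)) = (-2 + (21 + 21)³ - 59*(21 + 21)) + 1*(415*(-418 - 193)) = (-2 + 42³ - 59*42) + 1*(415*(-611)) = (-2 + 74088 - 2478) + 1*(-253565) = 71608 - 253565 = -181957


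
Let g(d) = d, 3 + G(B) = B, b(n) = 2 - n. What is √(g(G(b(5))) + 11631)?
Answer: 5*√465 ≈ 107.82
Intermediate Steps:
G(B) = -3 + B
√(g(G(b(5))) + 11631) = √((-3 + (2 - 1*5)) + 11631) = √((-3 + (2 - 5)) + 11631) = √((-3 - 3) + 11631) = √(-6 + 11631) = √11625 = 5*√465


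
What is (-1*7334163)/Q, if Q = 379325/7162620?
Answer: -10506364517412/75865 ≈ -1.3849e+8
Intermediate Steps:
Q = 75865/1432524 (Q = 379325*(1/7162620) = 75865/1432524 ≈ 0.052959)
(-1*7334163)/Q = (-1*7334163)/(75865/1432524) = -7334163*1432524/75865 = -10506364517412/75865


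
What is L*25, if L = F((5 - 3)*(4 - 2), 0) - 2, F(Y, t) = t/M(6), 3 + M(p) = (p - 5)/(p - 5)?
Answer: -50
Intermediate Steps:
M(p) = -2 (M(p) = -3 + (p - 5)/(p - 5) = -3 + (-5 + p)/(-5 + p) = -3 + 1 = -2)
F(Y, t) = -t/2 (F(Y, t) = t/(-2) = t*(-½) = -t/2)
L = -2 (L = -½*0 - 2 = 0 - 2 = -2)
L*25 = -2*25 = -50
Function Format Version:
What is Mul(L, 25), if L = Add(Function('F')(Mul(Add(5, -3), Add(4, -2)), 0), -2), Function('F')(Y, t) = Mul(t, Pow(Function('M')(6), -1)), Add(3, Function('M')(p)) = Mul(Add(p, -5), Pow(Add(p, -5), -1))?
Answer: -50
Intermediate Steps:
Function('M')(p) = -2 (Function('M')(p) = Add(-3, Mul(Add(p, -5), Pow(Add(p, -5), -1))) = Add(-3, Mul(Add(-5, p), Pow(Add(-5, p), -1))) = Add(-3, 1) = -2)
Function('F')(Y, t) = Mul(Rational(-1, 2), t) (Function('F')(Y, t) = Mul(t, Pow(-2, -1)) = Mul(t, Rational(-1, 2)) = Mul(Rational(-1, 2), t))
L = -2 (L = Add(Mul(Rational(-1, 2), 0), -2) = Add(0, -2) = -2)
Mul(L, 25) = Mul(-2, 25) = -50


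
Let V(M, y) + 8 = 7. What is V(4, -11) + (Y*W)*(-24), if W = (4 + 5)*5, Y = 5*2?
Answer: -10801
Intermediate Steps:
V(M, y) = -1 (V(M, y) = -8 + 7 = -1)
Y = 10
W = 45 (W = 9*5 = 45)
V(4, -11) + (Y*W)*(-24) = -1 + (10*45)*(-24) = -1 + 450*(-24) = -1 - 10800 = -10801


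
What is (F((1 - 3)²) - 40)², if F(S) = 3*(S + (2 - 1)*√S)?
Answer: 484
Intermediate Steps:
F(S) = 3*S + 3*√S (F(S) = 3*(S + 1*√S) = 3*(S + √S) = 3*S + 3*√S)
(F((1 - 3)²) - 40)² = ((3*(1 - 3)² + 3*√((1 - 3)²)) - 40)² = ((3*(-2)² + 3*√((-2)²)) - 40)² = ((3*4 + 3*√4) - 40)² = ((12 + 3*2) - 40)² = ((12 + 6) - 40)² = (18 - 40)² = (-22)² = 484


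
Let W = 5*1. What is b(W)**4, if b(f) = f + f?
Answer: 10000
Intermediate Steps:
W = 5
b(f) = 2*f
b(W)**4 = (2*5)**4 = 10**4 = 10000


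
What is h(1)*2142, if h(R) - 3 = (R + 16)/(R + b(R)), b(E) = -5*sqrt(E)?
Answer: -5355/2 ≈ -2677.5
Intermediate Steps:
h(R) = 3 + (16 + R)/(R - 5*sqrt(R)) (h(R) = 3 + (R + 16)/(R - 5*sqrt(R)) = 3 + (16 + R)/(R - 5*sqrt(R)))
h(1)*2142 = ((-16 - 4*1 + 15*sqrt(1))/(-1*1 + 5*sqrt(1)))*2142 = ((-16 - 4 + 15*1)/(-1 + 5*1))*2142 = ((-16 - 4 + 15)/(-1 + 5))*2142 = (-5/4)*2142 = ((1/4)*(-5))*2142 = -5/4*2142 = -5355/2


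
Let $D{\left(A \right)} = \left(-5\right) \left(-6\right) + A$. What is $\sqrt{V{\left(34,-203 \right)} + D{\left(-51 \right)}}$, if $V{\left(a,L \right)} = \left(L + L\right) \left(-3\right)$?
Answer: $3 \sqrt{133} \approx 34.598$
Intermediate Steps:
$V{\left(a,L \right)} = - 6 L$ ($V{\left(a,L \right)} = 2 L \left(-3\right) = - 6 L$)
$D{\left(A \right)} = 30 + A$
$\sqrt{V{\left(34,-203 \right)} + D{\left(-51 \right)}} = \sqrt{\left(-6\right) \left(-203\right) + \left(30 - 51\right)} = \sqrt{1218 - 21} = \sqrt{1197} = 3 \sqrt{133}$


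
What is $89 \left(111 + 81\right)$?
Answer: $17088$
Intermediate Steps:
$89 \left(111 + 81\right) = 89 \cdot 192 = 17088$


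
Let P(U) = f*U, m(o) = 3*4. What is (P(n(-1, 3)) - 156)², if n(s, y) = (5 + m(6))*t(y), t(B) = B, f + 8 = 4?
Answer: 129600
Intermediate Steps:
f = -4 (f = -8 + 4 = -4)
m(o) = 12
n(s, y) = 17*y (n(s, y) = (5 + 12)*y = 17*y)
P(U) = -4*U
(P(n(-1, 3)) - 156)² = (-68*3 - 156)² = (-4*51 - 156)² = (-204 - 156)² = (-360)² = 129600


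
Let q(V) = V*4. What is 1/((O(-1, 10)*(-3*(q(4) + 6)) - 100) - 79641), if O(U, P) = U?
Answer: -1/79675 ≈ -1.2551e-5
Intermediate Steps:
q(V) = 4*V
1/((O(-1, 10)*(-3*(q(4) + 6)) - 100) - 79641) = 1/((-(-3)*(4*4 + 6) - 100) - 79641) = 1/((-(-3)*(16 + 6) - 100) - 79641) = 1/((-(-3)*22 - 100) - 79641) = 1/((-1*(-66) - 100) - 79641) = 1/((66 - 100) - 79641) = 1/(-34 - 79641) = 1/(-79675) = -1/79675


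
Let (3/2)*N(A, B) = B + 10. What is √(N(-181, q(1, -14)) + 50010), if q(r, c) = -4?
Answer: √50014 ≈ 223.64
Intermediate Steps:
N(A, B) = 20/3 + 2*B/3 (N(A, B) = 2*(B + 10)/3 = 2*(10 + B)/3 = 20/3 + 2*B/3)
√(N(-181, q(1, -14)) + 50010) = √((20/3 + (⅔)*(-4)) + 50010) = √((20/3 - 8/3) + 50010) = √(4 + 50010) = √50014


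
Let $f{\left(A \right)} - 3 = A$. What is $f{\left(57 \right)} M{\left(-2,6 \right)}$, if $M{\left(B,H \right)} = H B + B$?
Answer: $-840$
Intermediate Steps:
$M{\left(B,H \right)} = B + B H$ ($M{\left(B,H \right)} = B H + B = B + B H$)
$f{\left(A \right)} = 3 + A$
$f{\left(57 \right)} M{\left(-2,6 \right)} = \left(3 + 57\right) \left(- 2 \left(1 + 6\right)\right) = 60 \left(\left(-2\right) 7\right) = 60 \left(-14\right) = -840$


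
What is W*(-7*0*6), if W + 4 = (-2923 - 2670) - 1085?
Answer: 0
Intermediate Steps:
W = -6682 (W = -4 + ((-2923 - 2670) - 1085) = -4 + (-5593 - 1085) = -4 - 6678 = -6682)
W*(-7*0*6) = -6682*(-7*0)*6 = -0*6 = -6682*0 = 0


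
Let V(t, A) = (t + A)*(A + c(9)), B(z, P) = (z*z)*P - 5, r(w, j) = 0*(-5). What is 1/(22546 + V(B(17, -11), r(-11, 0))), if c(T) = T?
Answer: -1/6110 ≈ -0.00016367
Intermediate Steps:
r(w, j) = 0
B(z, P) = -5 + P*z² (B(z, P) = z²*P - 5 = P*z² - 5 = -5 + P*z²)
V(t, A) = (9 + A)*(A + t) (V(t, A) = (t + A)*(A + 9) = (A + t)*(9 + A) = (9 + A)*(A + t))
1/(22546 + V(B(17, -11), r(-11, 0))) = 1/(22546 + (0² + 9*0 + 9*(-5 - 11*17²) + 0*(-5 - 11*17²))) = 1/(22546 + (0 + 0 + 9*(-5 - 11*289) + 0*(-5 - 11*289))) = 1/(22546 + (0 + 0 + 9*(-5 - 3179) + 0*(-5 - 3179))) = 1/(22546 + (0 + 0 + 9*(-3184) + 0*(-3184))) = 1/(22546 + (0 + 0 - 28656 + 0)) = 1/(22546 - 28656) = 1/(-6110) = -1/6110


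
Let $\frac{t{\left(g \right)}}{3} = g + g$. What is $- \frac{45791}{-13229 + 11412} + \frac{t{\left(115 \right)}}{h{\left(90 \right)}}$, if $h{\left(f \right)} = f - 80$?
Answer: $\frac{171164}{1817} \approx 94.201$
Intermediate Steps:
$t{\left(g \right)} = 6 g$ ($t{\left(g \right)} = 3 \left(g + g\right) = 3 \cdot 2 g = 6 g$)
$h{\left(f \right)} = -80 + f$ ($h{\left(f \right)} = f - 80 = -80 + f$)
$- \frac{45791}{-13229 + 11412} + \frac{t{\left(115 \right)}}{h{\left(90 \right)}} = - \frac{45791}{-13229 + 11412} + \frac{6 \cdot 115}{-80 + 90} = - \frac{45791}{-1817} + \frac{690}{10} = \left(-45791\right) \left(- \frac{1}{1817}\right) + 690 \cdot \frac{1}{10} = \frac{45791}{1817} + 69 = \frac{171164}{1817}$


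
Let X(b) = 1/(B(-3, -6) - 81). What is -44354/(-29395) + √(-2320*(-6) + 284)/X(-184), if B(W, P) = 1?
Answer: 44354/29395 - 160*√3551 ≈ -9532.9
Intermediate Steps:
X(b) = -1/80 (X(b) = 1/(1 - 81) = 1/(-80) = -1/80)
-44354/(-29395) + √(-2320*(-6) + 284)/X(-184) = -44354/(-29395) + √(-2320*(-6) + 284)/(-1/80) = -44354*(-1/29395) + √(-464*(-30) + 284)*(-80) = 44354/29395 + √(13920 + 284)*(-80) = 44354/29395 + √14204*(-80) = 44354/29395 + (2*√3551)*(-80) = 44354/29395 - 160*√3551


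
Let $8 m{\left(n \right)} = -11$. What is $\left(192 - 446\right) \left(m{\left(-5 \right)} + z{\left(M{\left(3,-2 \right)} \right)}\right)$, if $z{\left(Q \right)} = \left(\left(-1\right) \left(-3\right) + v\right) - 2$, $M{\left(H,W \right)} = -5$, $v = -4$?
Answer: $\frac{4445}{4} \approx 1111.3$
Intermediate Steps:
$m{\left(n \right)} = - \frac{11}{8}$ ($m{\left(n \right)} = \frac{1}{8} \left(-11\right) = - \frac{11}{8}$)
$z{\left(Q \right)} = -3$ ($z{\left(Q \right)} = \left(\left(-1\right) \left(-3\right) - 4\right) - 2 = \left(3 - 4\right) - 2 = -1 - 2 = -3$)
$\left(192 - 446\right) \left(m{\left(-5 \right)} + z{\left(M{\left(3,-2 \right)} \right)}\right) = \left(192 - 446\right) \left(- \frac{11}{8} - 3\right) = \left(192 - 446\right) \left(- \frac{35}{8}\right) = \left(-254\right) \left(- \frac{35}{8}\right) = \frac{4445}{4}$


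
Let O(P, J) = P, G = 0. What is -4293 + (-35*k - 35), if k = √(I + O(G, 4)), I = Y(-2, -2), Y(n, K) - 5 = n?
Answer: -4328 - 35*√3 ≈ -4388.6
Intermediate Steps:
Y(n, K) = 5 + n
I = 3 (I = 5 - 2 = 3)
k = √3 (k = √(3 + 0) = √3 ≈ 1.7320)
-4293 + (-35*k - 35) = -4293 + (-35*√3 - 35) = -4293 + (-35 - 35*√3) = -4328 - 35*√3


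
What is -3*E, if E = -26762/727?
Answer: 80286/727 ≈ 110.43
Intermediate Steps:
E = -26762/727 (E = -26762*1/727 = -26762/727 ≈ -36.812)
-3*E = -3*(-26762/727) = 80286/727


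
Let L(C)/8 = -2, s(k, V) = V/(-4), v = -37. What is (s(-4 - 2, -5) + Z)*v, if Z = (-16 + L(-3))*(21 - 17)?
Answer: 18759/4 ≈ 4689.8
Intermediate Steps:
s(k, V) = -V/4 (s(k, V) = V*(-¼) = -V/4)
L(C) = -16 (L(C) = 8*(-2) = -16)
Z = -128 (Z = (-16 - 16)*(21 - 17) = -32*4 = -128)
(s(-4 - 2, -5) + Z)*v = (-¼*(-5) - 128)*(-37) = (5/4 - 128)*(-37) = -507/4*(-37) = 18759/4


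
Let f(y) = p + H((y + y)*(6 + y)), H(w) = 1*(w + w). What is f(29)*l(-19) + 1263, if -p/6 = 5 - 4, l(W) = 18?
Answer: 74235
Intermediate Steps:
H(w) = 2*w (H(w) = 1*(2*w) = 2*w)
p = -6 (p = -6*(5 - 4) = -6*1 = -6)
f(y) = -6 + 4*y*(6 + y) (f(y) = -6 + 2*((y + y)*(6 + y)) = -6 + 2*((2*y)*(6 + y)) = -6 + 2*(2*y*(6 + y)) = -6 + 4*y*(6 + y))
f(29)*l(-19) + 1263 = (-6 + 4*29*(6 + 29))*18 + 1263 = (-6 + 4*29*35)*18 + 1263 = (-6 + 4060)*18 + 1263 = 4054*18 + 1263 = 72972 + 1263 = 74235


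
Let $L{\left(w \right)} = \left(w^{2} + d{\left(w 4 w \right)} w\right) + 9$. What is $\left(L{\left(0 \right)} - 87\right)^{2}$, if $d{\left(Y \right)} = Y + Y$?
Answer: $6084$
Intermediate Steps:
$d{\left(Y \right)} = 2 Y$
$L{\left(w \right)} = 9 + w^{2} + 8 w^{3}$ ($L{\left(w \right)} = \left(w^{2} + 2 w 4 w w\right) + 9 = \left(w^{2} + 2 \cdot 4 w w w\right) + 9 = \left(w^{2} + 2 \cdot 4 w^{2} w\right) + 9 = \left(w^{2} + 8 w^{2} w\right) + 9 = \left(w^{2} + 8 w^{3}\right) + 9 = 9 + w^{2} + 8 w^{3}$)
$\left(L{\left(0 \right)} - 87\right)^{2} = \left(\left(9 + 0^{2} + 8 \cdot 0^{3}\right) - 87\right)^{2} = \left(\left(9 + 0 + 8 \cdot 0\right) - 87\right)^{2} = \left(\left(9 + 0 + 0\right) - 87\right)^{2} = \left(9 - 87\right)^{2} = \left(-78\right)^{2} = 6084$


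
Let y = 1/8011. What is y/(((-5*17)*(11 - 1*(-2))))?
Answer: -1/8852155 ≈ -1.1297e-7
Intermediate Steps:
y = 1/8011 ≈ 0.00012483
y/(((-5*17)*(11 - 1*(-2)))) = 1/(8011*(((-5*17)*(11 - 1*(-2))))) = 1/(8011*((-85*(11 + 2)))) = 1/(8011*((-85*13))) = (1/8011)/(-1105) = (1/8011)*(-1/1105) = -1/8852155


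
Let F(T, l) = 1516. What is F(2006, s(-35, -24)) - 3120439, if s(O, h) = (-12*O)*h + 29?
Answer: -3118923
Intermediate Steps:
s(O, h) = 29 - 12*O*h (s(O, h) = -12*O*h + 29 = 29 - 12*O*h)
F(2006, s(-35, -24)) - 3120439 = 1516 - 3120439 = -3118923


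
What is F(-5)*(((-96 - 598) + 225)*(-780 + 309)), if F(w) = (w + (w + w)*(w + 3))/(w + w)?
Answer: -662697/2 ≈ -3.3135e+5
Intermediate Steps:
F(w) = (w + 2*w*(3 + w))/(2*w) (F(w) = (w + (2*w)*(3 + w))/((2*w)) = (w + 2*w*(3 + w))*(1/(2*w)) = (w + 2*w*(3 + w))/(2*w))
F(-5)*(((-96 - 598) + 225)*(-780 + 309)) = (7/2 - 5)*(((-96 - 598) + 225)*(-780 + 309)) = -3*(-694 + 225)*(-471)/2 = -(-1407)*(-471)/2 = -3/2*220899 = -662697/2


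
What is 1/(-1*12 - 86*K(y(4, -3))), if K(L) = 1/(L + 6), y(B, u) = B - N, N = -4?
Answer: -7/127 ≈ -0.055118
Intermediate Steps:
y(B, u) = 4 + B (y(B, u) = B - 1*(-4) = B + 4 = 4 + B)
K(L) = 1/(6 + L)
1/(-1*12 - 86*K(y(4, -3))) = 1/(-1*12 - 86/(6 + (4 + 4))) = 1/(-12 - 86/(6 + 8)) = 1/(-12 - 86/14) = 1/(-12 - 86*1/14) = 1/(-12 - 43/7) = 1/(-127/7) = -7/127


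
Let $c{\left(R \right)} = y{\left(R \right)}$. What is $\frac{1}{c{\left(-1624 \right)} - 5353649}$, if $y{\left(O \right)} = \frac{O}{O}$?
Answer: $- \frac{1}{5353648} \approx -1.8679 \cdot 10^{-7}$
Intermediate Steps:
$y{\left(O \right)} = 1$
$c{\left(R \right)} = 1$
$\frac{1}{c{\left(-1624 \right)} - 5353649} = \frac{1}{1 - 5353649} = \frac{1}{-5353648} = - \frac{1}{5353648}$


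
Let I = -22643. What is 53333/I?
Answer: -53333/22643 ≈ -2.3554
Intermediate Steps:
53333/I = 53333/(-22643) = 53333*(-1/22643) = -53333/22643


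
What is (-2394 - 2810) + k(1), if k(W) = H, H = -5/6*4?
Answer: -15622/3 ≈ -5207.3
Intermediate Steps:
H = -10/3 (H = -5*1/6*4 = -5/6*4 = -10/3 ≈ -3.3333)
k(W) = -10/3
(-2394 - 2810) + k(1) = (-2394 - 2810) - 10/3 = -5204 - 10/3 = -15622/3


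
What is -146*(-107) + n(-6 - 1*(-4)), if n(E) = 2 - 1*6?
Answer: 15618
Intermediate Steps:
n(E) = -4 (n(E) = 2 - 6 = -4)
-146*(-107) + n(-6 - 1*(-4)) = -146*(-107) - 4 = 15622 - 4 = 15618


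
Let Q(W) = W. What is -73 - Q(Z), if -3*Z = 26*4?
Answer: -115/3 ≈ -38.333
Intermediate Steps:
Z = -104/3 (Z = -26*4/3 = -⅓*104 = -104/3 ≈ -34.667)
-73 - Q(Z) = -73 - 1*(-104/3) = -73 + 104/3 = -115/3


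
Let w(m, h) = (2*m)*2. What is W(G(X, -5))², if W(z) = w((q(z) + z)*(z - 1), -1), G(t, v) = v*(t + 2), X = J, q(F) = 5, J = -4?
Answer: 291600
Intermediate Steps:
X = -4
G(t, v) = v*(2 + t)
w(m, h) = 4*m
W(z) = 4*(-1 + z)*(5 + z) (W(z) = 4*((5 + z)*(z - 1)) = 4*((5 + z)*(-1 + z)) = 4*((-1 + z)*(5 + z)) = 4*(-1 + z)*(5 + z))
W(G(X, -5))² = (-20 + 4*(-5*(2 - 4))² + 16*(-5*(2 - 4)))² = (-20 + 4*(-5*(-2))² + 16*(-5*(-2)))² = (-20 + 4*10² + 16*10)² = (-20 + 4*100 + 160)² = (-20 + 400 + 160)² = 540² = 291600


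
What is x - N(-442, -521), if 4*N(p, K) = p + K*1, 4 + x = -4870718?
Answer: -19481925/4 ≈ -4.8705e+6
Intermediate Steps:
x = -4870722 (x = -4 - 4870718 = -4870722)
N(p, K) = K/4 + p/4 (N(p, K) = (p + K*1)/4 = (p + K)/4 = (K + p)/4 = K/4 + p/4)
x - N(-442, -521) = -4870722 - ((¼)*(-521) + (¼)*(-442)) = -4870722 - (-521/4 - 221/2) = -4870722 - 1*(-963/4) = -4870722 + 963/4 = -19481925/4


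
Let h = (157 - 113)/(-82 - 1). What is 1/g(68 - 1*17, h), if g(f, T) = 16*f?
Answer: 1/816 ≈ 0.0012255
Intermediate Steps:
h = -44/83 (h = 44/(-83) = 44*(-1/83) = -44/83 ≈ -0.53012)
1/g(68 - 1*17, h) = 1/(16*(68 - 1*17)) = 1/(16*(68 - 17)) = 1/(16*51) = 1/816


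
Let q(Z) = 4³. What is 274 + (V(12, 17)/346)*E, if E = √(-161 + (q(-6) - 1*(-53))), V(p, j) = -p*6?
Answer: 274 - 72*I*√11/173 ≈ 274.0 - 1.3803*I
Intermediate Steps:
q(Z) = 64
V(p, j) = -6*p
E = 2*I*√11 (E = √(-161 + (64 - 1*(-53))) = √(-161 + (64 + 53)) = √(-161 + 117) = √(-44) = 2*I*√11 ≈ 6.6332*I)
274 + (V(12, 17)/346)*E = 274 + (-6*12/346)*(2*I*√11) = 274 + (-72*1/346)*(2*I*√11) = 274 - 72*I*√11/173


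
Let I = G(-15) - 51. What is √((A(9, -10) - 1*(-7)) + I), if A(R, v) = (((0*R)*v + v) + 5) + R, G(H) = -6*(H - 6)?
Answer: √86 ≈ 9.2736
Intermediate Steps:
G(H) = 36 - 6*H (G(H) = -6*(-6 + H) = 36 - 6*H)
A(R, v) = 5 + R + v (A(R, v) = ((0*v + v) + 5) + R = ((0 + v) + 5) + R = (v + 5) + R = (5 + v) + R = 5 + R + v)
I = 75 (I = (36 - 6*(-15)) - 51 = (36 + 90) - 51 = 126 - 51 = 75)
√((A(9, -10) - 1*(-7)) + I) = √(((5 + 9 - 10) - 1*(-7)) + 75) = √((4 + 7) + 75) = √(11 + 75) = √86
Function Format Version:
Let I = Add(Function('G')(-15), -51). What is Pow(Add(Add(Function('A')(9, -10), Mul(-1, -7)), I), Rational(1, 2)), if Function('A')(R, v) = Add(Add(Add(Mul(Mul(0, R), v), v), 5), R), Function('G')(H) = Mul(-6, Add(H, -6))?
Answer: Pow(86, Rational(1, 2)) ≈ 9.2736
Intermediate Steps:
Function('G')(H) = Add(36, Mul(-6, H)) (Function('G')(H) = Mul(-6, Add(-6, H)) = Add(36, Mul(-6, H)))
Function('A')(R, v) = Add(5, R, v) (Function('A')(R, v) = Add(Add(Add(Mul(0, v), v), 5), R) = Add(Add(Add(0, v), 5), R) = Add(Add(v, 5), R) = Add(Add(5, v), R) = Add(5, R, v))
I = 75 (I = Add(Add(36, Mul(-6, -15)), -51) = Add(Add(36, 90), -51) = Add(126, -51) = 75)
Pow(Add(Add(Function('A')(9, -10), Mul(-1, -7)), I), Rational(1, 2)) = Pow(Add(Add(Add(5, 9, -10), Mul(-1, -7)), 75), Rational(1, 2)) = Pow(Add(Add(4, 7), 75), Rational(1, 2)) = Pow(Add(11, 75), Rational(1, 2)) = Pow(86, Rational(1, 2))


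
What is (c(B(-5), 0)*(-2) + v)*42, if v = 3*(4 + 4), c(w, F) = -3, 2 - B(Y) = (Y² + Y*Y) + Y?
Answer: 1260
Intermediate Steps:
B(Y) = 2 - Y - 2*Y² (B(Y) = 2 - ((Y² + Y*Y) + Y) = 2 - ((Y² + Y²) + Y) = 2 - (2*Y² + Y) = 2 - (Y + 2*Y²) = 2 + (-Y - 2*Y²) = 2 - Y - 2*Y²)
v = 24 (v = 3*8 = 24)
(c(B(-5), 0)*(-2) + v)*42 = (-3*(-2) + 24)*42 = (6 + 24)*42 = 30*42 = 1260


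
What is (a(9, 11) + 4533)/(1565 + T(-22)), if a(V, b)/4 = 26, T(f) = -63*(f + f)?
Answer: 4637/4337 ≈ 1.0692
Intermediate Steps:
T(f) = -126*f
a(V, b) = 104 (a(V, b) = 4*26 = 104)
(a(9, 11) + 4533)/(1565 + T(-22)) = (104 + 4533)/(1565 - 126*(-22)) = 4637/(1565 + 2772) = 4637/4337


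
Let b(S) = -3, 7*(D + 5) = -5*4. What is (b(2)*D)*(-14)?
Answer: -330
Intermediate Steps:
D = -55/7 (D = -5 + (-5*4)/7 = -5 + (⅐)*(-20) = -5 - 20/7 = -55/7 ≈ -7.8571)
(b(2)*D)*(-14) = -3*(-55/7)*(-14) = (165/7)*(-14) = -330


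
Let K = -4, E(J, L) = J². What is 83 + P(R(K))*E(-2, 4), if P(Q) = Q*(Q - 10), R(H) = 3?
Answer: -1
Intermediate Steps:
P(Q) = Q*(-10 + Q)
83 + P(R(K))*E(-2, 4) = 83 + (3*(-10 + 3))*(-2)² = 83 + (3*(-7))*4 = 83 - 21*4 = 83 - 84 = -1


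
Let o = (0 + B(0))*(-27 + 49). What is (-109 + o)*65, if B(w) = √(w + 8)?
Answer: -7085 + 2860*√2 ≈ -3040.3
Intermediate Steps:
B(w) = √(8 + w)
o = 44*√2 (o = (0 + √(8 + 0))*(-27 + 49) = (0 + √8)*22 = (0 + 2*√2)*22 = (2*√2)*22 = 44*√2 ≈ 62.225)
(-109 + o)*65 = (-109 + 44*√2)*65 = -7085 + 2860*√2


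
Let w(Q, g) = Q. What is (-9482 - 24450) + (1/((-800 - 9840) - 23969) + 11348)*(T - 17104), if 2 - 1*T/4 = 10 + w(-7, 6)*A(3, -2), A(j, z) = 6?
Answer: -6665236405796/34609 ≈ -1.9259e+8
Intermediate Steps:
T = 136 (T = 8 - 4*(10 - 7*6) = 8 - 4*(10 - 42) = 8 - 4*(-32) = 8 + 128 = 136)
(-9482 - 24450) + (1/((-800 - 9840) - 23969) + 11348)*(T - 17104) = (-9482 - 24450) + (1/((-800 - 9840) - 23969) + 11348)*(136 - 17104) = -33932 + (1/(-10640 - 23969) + 11348)*(-16968) = -33932 + (1/(-34609) + 11348)*(-16968) = -33932 + (-1/34609 + 11348)*(-16968) = -33932 + (392742931/34609)*(-16968) = -33932 - 6664062053208/34609 = -6665236405796/34609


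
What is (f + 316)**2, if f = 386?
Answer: 492804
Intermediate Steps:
(f + 316)**2 = (386 + 316)**2 = 702**2 = 492804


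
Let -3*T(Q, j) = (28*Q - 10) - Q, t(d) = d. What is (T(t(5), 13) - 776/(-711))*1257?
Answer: -12087731/237 ≈ -51003.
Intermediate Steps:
T(Q, j) = 10/3 - 9*Q (T(Q, j) = -((28*Q - 10) - Q)/3 = -((-10 + 28*Q) - Q)/3 = -(-10 + 27*Q)/3 = 10/3 - 9*Q)
(T(t(5), 13) - 776/(-711))*1257 = ((10/3 - 9*5) - 776/(-711))*1257 = ((10/3 - 45) - 776*(-1/711))*1257 = (-125/3 + 776/711)*1257 = -28849/711*1257 = -12087731/237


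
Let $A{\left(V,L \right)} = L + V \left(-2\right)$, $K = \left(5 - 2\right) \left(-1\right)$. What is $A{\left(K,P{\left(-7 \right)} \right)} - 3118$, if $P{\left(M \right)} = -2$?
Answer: $-3114$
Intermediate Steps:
$K = -3$ ($K = 3 \left(-1\right) = -3$)
$A{\left(V,L \right)} = L - 2 V$
$A{\left(K,P{\left(-7 \right)} \right)} - 3118 = \left(-2 - -6\right) - 3118 = \left(-2 + 6\right) - 3118 = 4 - 3118 = -3114$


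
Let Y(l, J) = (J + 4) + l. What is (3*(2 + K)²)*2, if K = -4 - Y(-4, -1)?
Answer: 6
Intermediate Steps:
Y(l, J) = 4 + J + l (Y(l, J) = (4 + J) + l = 4 + J + l)
K = -3 (K = -4 - (4 - 1 - 4) = -4 - 1*(-1) = -4 + 1 = -3)
(3*(2 + K)²)*2 = (3*(2 - 3)²)*2 = (3*(-1)²)*2 = (3*1)*2 = 3*2 = 6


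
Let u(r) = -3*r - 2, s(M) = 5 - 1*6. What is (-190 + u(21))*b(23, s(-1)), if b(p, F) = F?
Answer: 255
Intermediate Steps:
s(M) = -1 (s(M) = 5 - 6 = -1)
u(r) = -2 - 3*r
(-190 + u(21))*b(23, s(-1)) = (-190 + (-2 - 3*21))*(-1) = (-190 + (-2 - 63))*(-1) = (-190 - 65)*(-1) = -255*(-1) = 255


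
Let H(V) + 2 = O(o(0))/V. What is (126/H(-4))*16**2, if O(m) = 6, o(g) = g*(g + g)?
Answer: -9216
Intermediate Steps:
o(g) = 2*g**2 (o(g) = g*(2*g) = 2*g**2)
H(V) = -2 + 6/V
(126/H(-4))*16**2 = (126/(-2 + 6/(-4)))*16**2 = (126/(-2 + 6*(-1/4)))*256 = (126/(-2 - 3/2))*256 = (126/(-7/2))*256 = (126*(-2/7))*256 = -36*256 = -9216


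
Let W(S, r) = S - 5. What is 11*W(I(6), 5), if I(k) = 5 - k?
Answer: -66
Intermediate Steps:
W(S, r) = -5 + S
11*W(I(6), 5) = 11*(-5 + (5 - 1*6)) = 11*(-5 + (5 - 6)) = 11*(-5 - 1) = 11*(-6) = -66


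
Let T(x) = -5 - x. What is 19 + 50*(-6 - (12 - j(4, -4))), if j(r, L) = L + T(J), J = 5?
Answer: -1581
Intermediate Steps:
j(r, L) = -10 + L (j(r, L) = L + (-5 - 1*5) = L + (-5 - 5) = L - 10 = -10 + L)
19 + 50*(-6 - (12 - j(4, -4))) = 19 + 50*(-6 - (12 - (-10 - 4))) = 19 + 50*(-6 - (12 - 1*(-14))) = 19 + 50*(-6 - (12 + 14)) = 19 + 50*(-6 - 1*26) = 19 + 50*(-6 - 26) = 19 + 50*(-32) = 19 - 1600 = -1581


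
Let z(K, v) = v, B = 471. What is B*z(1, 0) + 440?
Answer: 440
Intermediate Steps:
B*z(1, 0) + 440 = 471*0 + 440 = 0 + 440 = 440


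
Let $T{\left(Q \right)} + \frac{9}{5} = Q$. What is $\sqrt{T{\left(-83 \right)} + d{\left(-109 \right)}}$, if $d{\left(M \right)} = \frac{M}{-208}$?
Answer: $\frac{i \sqrt{5697055}}{260} \approx 9.1802 i$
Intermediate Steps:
$d{\left(M \right)} = - \frac{M}{208}$ ($d{\left(M \right)} = M \left(- \frac{1}{208}\right) = - \frac{M}{208}$)
$T{\left(Q \right)} = - \frac{9}{5} + Q$
$\sqrt{T{\left(-83 \right)} + d{\left(-109 \right)}} = \sqrt{\left(- \frac{9}{5} - 83\right) - - \frac{109}{208}} = \sqrt{- \frac{424}{5} + \frac{109}{208}} = \sqrt{- \frac{87647}{1040}} = \frac{i \sqrt{5697055}}{260}$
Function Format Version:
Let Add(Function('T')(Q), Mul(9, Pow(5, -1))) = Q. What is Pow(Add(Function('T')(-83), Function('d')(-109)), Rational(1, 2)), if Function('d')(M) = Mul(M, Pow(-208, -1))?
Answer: Mul(Rational(1, 260), I, Pow(5697055, Rational(1, 2))) ≈ Mul(9.1802, I)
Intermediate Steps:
Function('d')(M) = Mul(Rational(-1, 208), M) (Function('d')(M) = Mul(M, Rational(-1, 208)) = Mul(Rational(-1, 208), M))
Function('T')(Q) = Add(Rational(-9, 5), Q)
Pow(Add(Function('T')(-83), Function('d')(-109)), Rational(1, 2)) = Pow(Add(Add(Rational(-9, 5), -83), Mul(Rational(-1, 208), -109)), Rational(1, 2)) = Pow(Add(Rational(-424, 5), Rational(109, 208)), Rational(1, 2)) = Pow(Rational(-87647, 1040), Rational(1, 2)) = Mul(Rational(1, 260), I, Pow(5697055, Rational(1, 2)))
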